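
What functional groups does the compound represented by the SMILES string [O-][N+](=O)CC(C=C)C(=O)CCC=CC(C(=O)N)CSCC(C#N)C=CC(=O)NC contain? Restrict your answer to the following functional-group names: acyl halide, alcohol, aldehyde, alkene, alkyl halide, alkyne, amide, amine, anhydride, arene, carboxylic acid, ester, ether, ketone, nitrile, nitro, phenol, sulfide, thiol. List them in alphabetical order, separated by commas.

–NO2 on carbon → nitro group.
pendant –CH=CH2: C=C double bond → alkene.
–C(=O)– with carbon on both sides → ketone.
C=C double bond → alkene.
pendant –CONH2: carbonyl C bonded to C and N → amide.
C–S–C linkage → sulfide (thioether).
pendant –C≡N: nitrile.
C=C double bond → alkene.
–C(=O)NHCH3: carbonyl C bonded to C and to N → amide (the N is not an amine).

alkene, amide, ketone, nitrile, nitro, sulfide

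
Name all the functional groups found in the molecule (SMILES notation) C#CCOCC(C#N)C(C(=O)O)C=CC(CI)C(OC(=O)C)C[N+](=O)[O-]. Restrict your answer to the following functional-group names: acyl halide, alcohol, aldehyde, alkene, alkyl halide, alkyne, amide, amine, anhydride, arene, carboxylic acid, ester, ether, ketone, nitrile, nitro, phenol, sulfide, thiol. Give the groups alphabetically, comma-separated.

alkene, alkyl halide, alkyne, carboxylic acid, ester, ether, nitrile, nitro

Reading the structure from left to right:
  HC≡C: C≡C triple bond → alkyne.
  CH2OCH2: C–O–C with sp³ carbons on both sides and no adjacent C=O → ether.
  CH(CN): pendant –C≡N: nitrile.
  CH(COOH): pendant –COOH: carbonyl C bonded to C and –OH → carboxylic acid.
  CH=CH: C=C double bond → alkene.
  CH(CH2I): pendant –CH2X: halogen on sp³ carbon → alkyl halide.
  CH(OCOCH3): pendant –OC(=O)CH3: an acyloxy group → ester.
  CH2NO2: –NO2 on carbon → nitro group.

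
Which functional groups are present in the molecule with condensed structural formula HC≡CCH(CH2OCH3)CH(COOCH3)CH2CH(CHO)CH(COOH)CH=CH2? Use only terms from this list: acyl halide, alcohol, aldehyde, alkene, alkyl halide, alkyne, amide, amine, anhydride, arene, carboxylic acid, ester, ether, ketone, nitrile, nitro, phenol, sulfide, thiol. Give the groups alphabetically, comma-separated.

aldehyde, alkene, alkyne, carboxylic acid, ester, ether

Reading the structure from left to right:
  HC≡C: C≡C triple bond → alkyne.
  CH(CH2OCH3): pendant –CH2OCH3: C–O–C linkage → ether.
  CH(COOCH3): pendant –COOCH3: carbonyl C bonded to C and –OCH3 → ester.
  CH(CHO): pendant –CHO: carbonyl C bonded to C and H → aldehyde.
  CH(COOH): pendant –COOH: carbonyl C bonded to C and –OH → carboxylic acid.
  CH=CH2: C=C double bond → alkene.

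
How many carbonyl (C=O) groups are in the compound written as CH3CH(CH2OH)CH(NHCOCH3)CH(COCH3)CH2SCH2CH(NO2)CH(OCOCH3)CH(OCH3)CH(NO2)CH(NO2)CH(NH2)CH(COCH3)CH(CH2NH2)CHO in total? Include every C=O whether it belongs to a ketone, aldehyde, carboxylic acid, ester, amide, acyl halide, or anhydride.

CH(NHCOCH3): amide, 1 C=O (running total 1).
CH(COCH3): ketone, 1 C=O (running total 2).
CH(OCOCH3): ester, 1 C=O (running total 3).
CH(COCH3): ketone, 1 C=O (running total 4).
CHO: aldehyde, 1 C=O (running total 5).

5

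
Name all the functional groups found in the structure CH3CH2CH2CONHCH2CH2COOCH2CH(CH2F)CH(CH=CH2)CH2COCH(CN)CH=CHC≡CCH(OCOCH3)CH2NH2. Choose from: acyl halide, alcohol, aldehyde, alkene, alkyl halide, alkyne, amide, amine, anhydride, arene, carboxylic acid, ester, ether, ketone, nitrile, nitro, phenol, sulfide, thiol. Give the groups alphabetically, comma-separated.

alkene, alkyl halide, alkyne, amide, amine, ester, ketone, nitrile

Reading the structure from left to right:
  CH2CONHCH2: –C(=O)–N– linkage → amide (the N is not an amine).
  CH2COOCH2: –C(=O)–O–C with C on the carbonyl side → ester.
  CH(CH2F): pendant –CH2X: halogen on sp³ carbon → alkyl halide.
  CH(CH=CH2): pendant –CH=CH2: C=C double bond → alkene.
  CO: –C(=O)– with carbon on both sides → ketone.
  CH(CN): pendant –C≡N: nitrile.
  CH=CH: C=C double bond → alkene.
  C≡C: C≡C triple bond → alkyne.
  CH(OCOCH3): pendant –OC(=O)CH3: an acyloxy group → ester.
  CH2NH2: –NH2 on an sp³ carbon with no adjacent C=O → amine.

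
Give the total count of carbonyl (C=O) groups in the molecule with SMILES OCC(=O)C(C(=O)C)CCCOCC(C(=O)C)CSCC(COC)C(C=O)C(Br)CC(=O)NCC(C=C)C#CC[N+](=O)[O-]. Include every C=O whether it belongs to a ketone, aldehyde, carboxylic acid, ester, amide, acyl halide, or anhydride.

CO: ketone, 1 C=O (running total 1).
CH(COCH3): ketone, 1 C=O (running total 2).
CH(COCH3): ketone, 1 C=O (running total 3).
CH(CHO): aldehyde, 1 C=O (running total 4).
CH2CONHCH2: amide, 1 C=O (running total 5).

5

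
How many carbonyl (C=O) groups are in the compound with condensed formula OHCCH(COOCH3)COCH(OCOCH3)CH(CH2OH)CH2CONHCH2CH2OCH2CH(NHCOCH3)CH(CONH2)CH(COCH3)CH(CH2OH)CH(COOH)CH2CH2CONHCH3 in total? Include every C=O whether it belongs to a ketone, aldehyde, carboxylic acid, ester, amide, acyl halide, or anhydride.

10

OHC: aldehyde, 1 C=O (running total 1).
CH(COOCH3): ester, 1 C=O (running total 2).
CO: ketone, 1 C=O (running total 3).
CH(OCOCH3): ester, 1 C=O (running total 4).
CH2CONHCH2: amide, 1 C=O (running total 5).
CH(NHCOCH3): amide, 1 C=O (running total 6).
CH(CONH2): amide, 1 C=O (running total 7).
CH(COCH3): ketone, 1 C=O (running total 8).
CH(COOH): carboxylic acid, 1 C=O (running total 9).
CONHCH3: amide, 1 C=O (running total 10).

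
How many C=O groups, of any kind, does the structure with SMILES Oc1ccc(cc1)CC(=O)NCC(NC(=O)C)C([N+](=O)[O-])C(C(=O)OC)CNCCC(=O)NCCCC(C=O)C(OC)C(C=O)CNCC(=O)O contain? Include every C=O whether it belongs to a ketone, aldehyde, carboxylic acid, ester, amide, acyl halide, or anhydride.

7

CH2CONHCH2: amide, 1 C=O (running total 1).
CH(NHCOCH3): amide, 1 C=O (running total 2).
CH(COOCH3): ester, 1 C=O (running total 3).
CH2CONHCH2: amide, 1 C=O (running total 4).
CH(CHO): aldehyde, 1 C=O (running total 5).
CH(CHO): aldehyde, 1 C=O (running total 6).
COOH: carboxylic acid, 1 C=O (running total 7).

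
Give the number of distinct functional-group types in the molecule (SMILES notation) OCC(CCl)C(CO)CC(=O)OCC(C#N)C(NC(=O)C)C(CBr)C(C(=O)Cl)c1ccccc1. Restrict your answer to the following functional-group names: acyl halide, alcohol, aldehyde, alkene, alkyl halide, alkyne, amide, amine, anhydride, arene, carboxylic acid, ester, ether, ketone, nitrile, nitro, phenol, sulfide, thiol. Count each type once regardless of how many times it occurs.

7

Taking each segment in turn:
  HOCH2: HO– on an sp³ carbon → alcohol.
  CH(CH2Cl): pendant –CH2X: halogen on sp³ carbon → alkyl halide.
  CH(CH2OH): pendant –CH2OH on an sp³ backbone C → alcohol.
  CH2COOCH2: –C(=O)–O–C with C on the carbonyl side → ester.
  CH(CN): pendant –C≡N: nitrile.
  CH(NHCOCH3): pendant –NHC(=O)CH3: N bonded to a carbonyl → amide (not amine).
  CH(CH2Br): pendant –CH2X: halogen on sp³ carbon → alkyl halide.
  CH(COCl): pendant –C(=O)X: carbonyl C bonded to C and halogen → acyl halide.
  C6H5: –C6H5 phenyl ring → arene.
Distinct types present: acyl halide, alcohol, alkyl halide, amide, arene, ester, nitrile.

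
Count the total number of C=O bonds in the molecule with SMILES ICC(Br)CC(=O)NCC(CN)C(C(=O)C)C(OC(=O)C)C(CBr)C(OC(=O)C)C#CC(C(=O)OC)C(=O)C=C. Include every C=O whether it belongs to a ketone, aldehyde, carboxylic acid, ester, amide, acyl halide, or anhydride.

CH2CONHCH2: amide, 1 C=O (running total 1).
CH(COCH3): ketone, 1 C=O (running total 2).
CH(OCOCH3): ester, 1 C=O (running total 3).
CH(OCOCH3): ester, 1 C=O (running total 4).
CH(COOCH3): ester, 1 C=O (running total 5).
CO: ketone, 1 C=O (running total 6).

6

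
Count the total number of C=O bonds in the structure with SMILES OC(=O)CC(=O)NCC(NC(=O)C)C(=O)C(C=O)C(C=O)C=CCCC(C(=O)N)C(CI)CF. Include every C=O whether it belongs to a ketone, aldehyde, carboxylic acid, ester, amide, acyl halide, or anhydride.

7

HOOC: carboxylic acid, 1 C=O (running total 1).
CH2CONHCH2: amide, 1 C=O (running total 2).
CH(NHCOCH3): amide, 1 C=O (running total 3).
CO: ketone, 1 C=O (running total 4).
CH(CHO): aldehyde, 1 C=O (running total 5).
CH(CHO): aldehyde, 1 C=O (running total 6).
CH(CONH2): amide, 1 C=O (running total 7).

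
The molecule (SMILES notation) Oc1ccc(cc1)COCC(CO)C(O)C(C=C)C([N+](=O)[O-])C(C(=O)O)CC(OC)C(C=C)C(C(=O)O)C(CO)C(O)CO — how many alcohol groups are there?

Working along the chain:
  HOC6H4: –OH attached directly to an aromatic ring → phenol (not alcohol); the ring itself is an arene.
  CH2OCH2: C–O–C with sp³ carbons on both sides and no adjacent C=O → ether.
  CH(CH2OH): pendant –CH2OH on an sp³ backbone C → alcohol.
  CH(OH): –OH on an sp³ carbon → alcohol (secondary).
  CH(CH=CH2): pendant –CH=CH2: C=C double bond → alkene.
  CH(NO2): –NO2 on an sp³ carbon → nitro (the N=O is not a carbonyl).
  CH(COOH): pendant –COOH: carbonyl C bonded to C and –OH → carboxylic acid.
  CH(OCH3): pendant –OCH3: C–O–C with sp³ C, no adjacent C=O → ether.
  CH(CH=CH2): pendant –CH=CH2: C=C double bond → alkene.
  CH(COOH): pendant –COOH: carbonyl C bonded to C and –OH → carboxylic acid.
  CH(CH2OH): pendant –CH2OH on an sp³ backbone C → alcohol.
  CH(OH): –OH on an sp³ carbon → alcohol (secondary).
  CH2OH: –OH on an sp³ carbon → alcohol.
Alcohol appears at: CH(CH2OH), CH(OH), CH(CH2OH), CH(OH), CH2OH → 5.

5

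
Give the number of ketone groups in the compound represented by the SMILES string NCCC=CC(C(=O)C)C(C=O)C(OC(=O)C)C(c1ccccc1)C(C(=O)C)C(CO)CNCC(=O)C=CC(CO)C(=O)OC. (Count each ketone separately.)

Working along the chain:
  H2NCH2: –NH2 on an sp³ carbon with no adjacent C=O → amine.
  CH=CH: C=C double bond → alkene.
  CH(COCH3): pendant –COCH3: carbonyl C bonded to two carbons → ketone.
  CH(CHO): pendant –CHO: carbonyl C bonded to C and H → aldehyde.
  CH(OCOCH3): pendant –OC(=O)CH3: an acyloxy group → ester.
  CH(C6H5): pendant –C6H5: benzene ring → arene.
  CH(COCH3): pendant –COCH3: carbonyl C bonded to two carbons → ketone.
  CH(CH2OH): pendant –CH2OH on an sp³ backbone C → alcohol.
  CH2NHCH2: C–N–C with sp³ carbons and no adjacent C=O → amine (secondary).
  CO: –C(=O)– with carbon on both sides → ketone.
  CH=CH: C=C double bond → alkene.
  CH(CH2OH): pendant –CH2OH on an sp³ backbone C → alcohol.
  COOCH3: –C(=O)OCH3: carbonyl C bonded to C and to –OCH3 → ester (not ketone + ether).
Ketone appears at: CH(COCH3), CH(COCH3), CO → 3.

3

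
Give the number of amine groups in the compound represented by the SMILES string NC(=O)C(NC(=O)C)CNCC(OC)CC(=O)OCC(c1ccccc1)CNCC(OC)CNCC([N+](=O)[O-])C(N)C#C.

Working along the chain:
  H2NCO: –C(=O)NH2: carbonyl C bonded to C and to N → amide (the N is not a separate amine).
  CH(NHCOCH3): pendant –NHC(=O)CH3: N bonded to a carbonyl → amide (not amine).
  CH2NHCH2: C–N–C with sp³ carbons and no adjacent C=O → amine (secondary).
  CH(OCH3): pendant –OCH3: C–O–C with sp³ C, no adjacent C=O → ether.
  CH2COOCH2: –C(=O)–O–C with C on the carbonyl side → ester.
  CH(C6H5): pendant –C6H5: benzene ring → arene.
  CH2NHCH2: C–N–C with sp³ carbons and no adjacent C=O → amine (secondary).
  CH(OCH3): pendant –OCH3: C–O–C with sp³ C, no adjacent C=O → ether.
  CH2NHCH2: C–N–C with sp³ carbons and no adjacent C=O → amine (secondary).
  CH(NO2): –NO2 on an sp³ carbon → nitro (the N=O is not a carbonyl).
  CH(NH2): –NH2 on an sp³ carbon with no adjacent C=O → amine.
  C≡CH: C≡C triple bond → alkyne.
Amine appears at: CH2NHCH2, CH2NHCH2, CH2NHCH2, CH(NH2) → 4.

4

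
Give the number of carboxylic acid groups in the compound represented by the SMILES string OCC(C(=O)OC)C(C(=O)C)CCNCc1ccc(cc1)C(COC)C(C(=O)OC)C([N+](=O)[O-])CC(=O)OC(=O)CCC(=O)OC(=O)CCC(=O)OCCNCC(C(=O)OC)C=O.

Taking each segment in turn:
  HOCH2: HO– on an sp³ carbon → alcohol.
  CH(COOCH3): pendant –COOCH3: carbonyl C bonded to C and –OCH3 → ester.
  CH(COCH3): pendant –COCH3: carbonyl C bonded to two carbons → ketone.
  CH2NHCH2: C–N–C with sp³ carbons and no adjacent C=O → amine (secondary).
  C6H4: para-disubstituted benzene ring → arene.
  CH(CH2OCH3): pendant –CH2OCH3: C–O–C linkage → ether.
  CH(COOCH3): pendant –COOCH3: carbonyl C bonded to C and –OCH3 → ester.
  CH(NO2): –NO2 on an sp³ carbon → nitro (the N=O is not a carbonyl).
  CH2CO-O-COCH2: two acyl groups sharing one oxygen, –C(=O)–O–C(=O)– → anhydride.
  CH2CO-O-COCH2: two acyl groups sharing one oxygen, –C(=O)–O–C(=O)– → anhydride.
  CH2COOCH2: –C(=O)–O–C with C on the carbonyl side → ester.
  CH2NHCH2: C–N–C with sp³ carbons and no adjacent C=O → amine (secondary).
  CH(COOCH3): pendant –COOCH3: carbonyl C bonded to C and –OCH3 → ester.
  CHO: terminal –CHO: carbonyl C bonded to H and C → aldehyde.
No segment is a carboxylic acid: HOCH2 is alcohol, not carboxylic acid; CH(COOCH3) is ester, not carboxylic acid; CH(COOCH3) is ester, not carboxylic acid. → 0.

0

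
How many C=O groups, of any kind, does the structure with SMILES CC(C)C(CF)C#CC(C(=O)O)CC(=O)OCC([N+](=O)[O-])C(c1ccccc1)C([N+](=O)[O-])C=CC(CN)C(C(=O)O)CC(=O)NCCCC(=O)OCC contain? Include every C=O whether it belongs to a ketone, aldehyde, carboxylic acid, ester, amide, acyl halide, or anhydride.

CH(COOH): carboxylic acid, 1 C=O (running total 1).
CH2COOCH2: ester, 1 C=O (running total 2).
CH(COOH): carboxylic acid, 1 C=O (running total 3).
CH2CONHCH2: amide, 1 C=O (running total 4).
COOCH2CH3: ester, 1 C=O (running total 5).

5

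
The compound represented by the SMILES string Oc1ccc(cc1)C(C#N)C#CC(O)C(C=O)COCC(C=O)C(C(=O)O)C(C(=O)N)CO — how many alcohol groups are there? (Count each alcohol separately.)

Reading the structure from left to right:
  HOC6H4: –OH attached directly to an aromatic ring → phenol (not alcohol); the ring itself is an arene.
  CH(CN): pendant –C≡N: nitrile.
  C≡C: C≡C triple bond → alkyne.
  CH(OH): –OH on an sp³ carbon → alcohol (secondary).
  CH(CHO): pendant –CHO: carbonyl C bonded to C and H → aldehyde.
  CH2OCH2: C–O–C with sp³ carbons on both sides and no adjacent C=O → ether.
  CH(CHO): pendant –CHO: carbonyl C bonded to C and H → aldehyde.
  CH(COOH): pendant –COOH: carbonyl C bonded to C and –OH → carboxylic acid.
  CH(CONH2): pendant –CONH2: carbonyl C bonded to C and N → amide.
  CH2OH: –OH on an sp³ carbon → alcohol.
Alcohol appears at: CH(OH), CH2OH → 2.

2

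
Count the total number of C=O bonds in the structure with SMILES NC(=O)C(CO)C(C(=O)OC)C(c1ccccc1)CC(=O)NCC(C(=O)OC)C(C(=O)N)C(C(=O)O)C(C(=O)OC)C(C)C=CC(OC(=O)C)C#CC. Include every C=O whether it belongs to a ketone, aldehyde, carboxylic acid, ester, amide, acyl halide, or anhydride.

8

H2NCO: amide, 1 C=O (running total 1).
CH(COOCH3): ester, 1 C=O (running total 2).
CH2CONHCH2: amide, 1 C=O (running total 3).
CH(COOCH3): ester, 1 C=O (running total 4).
CH(CONH2): amide, 1 C=O (running total 5).
CH(COOH): carboxylic acid, 1 C=O (running total 6).
CH(COOCH3): ester, 1 C=O (running total 7).
CH(OCOCH3): ester, 1 C=O (running total 8).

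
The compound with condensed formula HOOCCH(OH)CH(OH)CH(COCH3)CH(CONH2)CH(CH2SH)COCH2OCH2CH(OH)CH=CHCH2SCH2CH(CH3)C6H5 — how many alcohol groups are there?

3

Working along the chain:
  HOOC: –COOH: carbonyl C bonded to –OH and C → carboxylic acid (the –OH is not a separate alcohol).
  CH(OH): –OH on an sp³ carbon → alcohol (secondary).
  CH(OH): –OH on an sp³ carbon → alcohol (secondary).
  CH(COCH3): pendant –COCH3: carbonyl C bonded to two carbons → ketone.
  CH(CONH2): pendant –CONH2: carbonyl C bonded to C and N → amide.
  CH(CH2SH): pendant –CH2SH → thiol.
  CO: –C(=O)– with carbon on both sides → ketone.
  CH2OCH2: C–O–C with sp³ carbons on both sides and no adjacent C=O → ether.
  CH(OH): –OH on an sp³ carbon → alcohol (secondary).
  CH=CH: C=C double bond → alkene.
  CH2SCH2: C–S–C linkage → sulfide (thioether).
  C6H5: –C6H5 phenyl ring → arene.
Alcohol appears at: CH(OH), CH(OH), CH(OH) → 3.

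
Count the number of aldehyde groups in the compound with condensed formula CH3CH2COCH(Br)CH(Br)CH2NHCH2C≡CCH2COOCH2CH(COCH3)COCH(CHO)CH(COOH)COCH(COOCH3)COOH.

1

–C(=O)– with carbon on both sides → ketone.
halogen on an sp³ carbon → alkyl halide.
halogen on an sp³ carbon → alkyl halide.
C–N–C with sp³ carbons and no adjacent C=O → amine (secondary).
C≡C triple bond → alkyne.
–C(=O)–O–C with C on the carbonyl side → ester.
pendant –COCH3: carbonyl C bonded to two carbons → ketone.
–C(=O)– with carbon on both sides → ketone.
pendant –CHO: carbonyl C bonded to C and H → aldehyde.
pendant –COOH: carbonyl C bonded to C and –OH → carboxylic acid.
–C(=O)– with carbon on both sides → ketone.
pendant –COOCH3: carbonyl C bonded to C and –OCH3 → ester.
–COOH: carbonyl C bonded to –OH and C → carboxylic acid (the –OH is not a separate alcohol).
Aldehyde appears at: CH(CHO) → 1.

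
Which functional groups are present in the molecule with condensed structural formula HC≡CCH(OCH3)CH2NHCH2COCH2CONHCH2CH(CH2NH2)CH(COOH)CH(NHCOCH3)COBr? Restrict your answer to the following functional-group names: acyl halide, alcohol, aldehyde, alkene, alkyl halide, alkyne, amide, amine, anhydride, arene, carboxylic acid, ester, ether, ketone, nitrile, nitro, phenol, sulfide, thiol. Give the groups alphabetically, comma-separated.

acyl halide, alkyne, amide, amine, carboxylic acid, ether, ketone

Taking each segment in turn:
  HC≡C: C≡C triple bond → alkyne.
  CH(OCH3): pendant –OCH3: C–O–C with sp³ C, no adjacent C=O → ether.
  CH2NHCH2: C–N–C with sp³ carbons and no adjacent C=O → amine (secondary).
  CO: –C(=O)– with carbon on both sides → ketone.
  CH2CONHCH2: –C(=O)–N– linkage → amide (the N is not an amine).
  CH(CH2NH2): pendant –CH2NH2: N on sp³ C, no adjacent C=O → amine.
  CH(COOH): pendant –COOH: carbonyl C bonded to C and –OH → carboxylic acid.
  CH(NHCOCH3): pendant –NHC(=O)CH3: N bonded to a carbonyl → amide (not amine).
  COBr: –C(=O)Br: carbonyl C bonded to C and to a halogen → acyl halide (not alkyl halide).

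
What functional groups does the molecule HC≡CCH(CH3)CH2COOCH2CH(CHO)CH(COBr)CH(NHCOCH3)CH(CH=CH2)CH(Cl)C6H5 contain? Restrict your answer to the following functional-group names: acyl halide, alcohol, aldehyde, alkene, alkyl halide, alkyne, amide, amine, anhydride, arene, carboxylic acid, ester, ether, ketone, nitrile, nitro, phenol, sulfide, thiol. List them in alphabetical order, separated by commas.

acyl halide, aldehyde, alkene, alkyl halide, alkyne, amide, arene, ester

Taking each segment in turn:
  HC≡C: C≡C triple bond → alkyne.
  CH2COOCH2: –C(=O)–O–C with C on the carbonyl side → ester.
  CH(CHO): pendant –CHO: carbonyl C bonded to C and H → aldehyde.
  CH(COBr): pendant –C(=O)X: carbonyl C bonded to C and halogen → acyl halide.
  CH(NHCOCH3): pendant –NHC(=O)CH3: N bonded to a carbonyl → amide (not amine).
  CH(CH=CH2): pendant –CH=CH2: C=C double bond → alkene.
  CH(Cl): halogen on an sp³ carbon → alkyl halide.
  C6H5: –C6H5 phenyl ring → arene.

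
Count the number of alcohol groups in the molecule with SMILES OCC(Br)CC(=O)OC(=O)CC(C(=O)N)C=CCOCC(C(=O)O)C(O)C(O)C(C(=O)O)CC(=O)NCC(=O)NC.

Reading the structure from left to right:
  HOCH2: HO– on an sp³ carbon → alcohol.
  CH(Br): halogen on an sp³ carbon → alkyl halide.
  CH2CO-O-COCH2: two acyl groups sharing one oxygen, –C(=O)–O–C(=O)– → anhydride.
  CH(CONH2): pendant –CONH2: carbonyl C bonded to C and N → amide.
  CH=CH: C=C double bond → alkene.
  CH2OCH2: C–O–C with sp³ carbons on both sides and no adjacent C=O → ether.
  CH(COOH): pendant –COOH: carbonyl C bonded to C and –OH → carboxylic acid.
  CH(OH): –OH on an sp³ carbon → alcohol (secondary).
  CH(OH): –OH on an sp³ carbon → alcohol (secondary).
  CH(COOH): pendant –COOH: carbonyl C bonded to C and –OH → carboxylic acid.
  CH2CONHCH2: –C(=O)–N– linkage → amide (the N is not an amine).
  CONHCH3: –C(=O)NHCH3: carbonyl C bonded to C and to N → amide (the N is not an amine).
Alcohol appears at: HOCH2, CH(OH), CH(OH) → 3.

3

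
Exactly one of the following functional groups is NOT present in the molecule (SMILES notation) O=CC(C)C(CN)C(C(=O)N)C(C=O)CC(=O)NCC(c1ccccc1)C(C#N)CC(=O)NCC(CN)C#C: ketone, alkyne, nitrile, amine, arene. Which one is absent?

ketone

nitrile: present (CH(CN) — pendant –C≡N: nitrile).
arene: present (CH(C6H5) — pendant –C6H5: benzene ring → arene).
amine: present (CH(CH2NH2) — pendant –CH2NH2: N on sp³ C, no adjacent C=O → amine).
alkyne: present (C≡CH — C≡C triple bond → alkyne).
ketone: absent. In each of CH(CONH2) and CH2CONHCH2, the C=O is bonded to nitrogen, which defines an amide, not a ketone. In each of OHC and CH(CHO), the carbonyl carbon carries an H, so it is an aldehyde, not a ketone.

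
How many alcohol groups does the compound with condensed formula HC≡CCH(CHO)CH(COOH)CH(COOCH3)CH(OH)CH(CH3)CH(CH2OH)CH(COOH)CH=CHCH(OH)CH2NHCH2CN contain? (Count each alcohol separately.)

3

Taking each segment in turn:
  HC≡C: C≡C triple bond → alkyne.
  CH(CHO): pendant –CHO: carbonyl C bonded to C and H → aldehyde.
  CH(COOH): pendant –COOH: carbonyl C bonded to C and –OH → carboxylic acid.
  CH(COOCH3): pendant –COOCH3: carbonyl C bonded to C and –OCH3 → ester.
  CH(OH): –OH on an sp³ carbon → alcohol (secondary).
  CH(CH2OH): pendant –CH2OH on an sp³ backbone C → alcohol.
  CH(COOH): pendant –COOH: carbonyl C bonded to C and –OH → carboxylic acid.
  CH=CH: C=C double bond → alkene.
  CH(OH): –OH on an sp³ carbon → alcohol (secondary).
  CH2NHCH2: C–N–C with sp³ carbons and no adjacent C=O → amine (secondary).
  CN: –C≡N: carbon triple-bonded to nitrogen → nitrile.
Alcohol appears at: CH(OH), CH(CH2OH), CH(OH) → 3.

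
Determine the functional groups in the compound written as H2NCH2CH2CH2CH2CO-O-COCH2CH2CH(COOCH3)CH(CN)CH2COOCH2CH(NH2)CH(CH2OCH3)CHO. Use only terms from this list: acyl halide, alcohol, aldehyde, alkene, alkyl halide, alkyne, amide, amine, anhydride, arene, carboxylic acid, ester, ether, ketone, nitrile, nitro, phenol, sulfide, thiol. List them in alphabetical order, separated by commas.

Taking each segment in turn:
  H2NCH2: –NH2 on an sp³ carbon with no adjacent C=O → amine.
  CH2CO-O-COCH2: two acyl groups sharing one oxygen, –C(=O)–O–C(=O)– → anhydride.
  CH(COOCH3): pendant –COOCH3: carbonyl C bonded to C and –OCH3 → ester.
  CH(CN): pendant –C≡N: nitrile.
  CH2COOCH2: –C(=O)–O–C with C on the carbonyl side → ester.
  CH(NH2): –NH2 on an sp³ carbon with no adjacent C=O → amine.
  CH(CH2OCH3): pendant –CH2OCH3: C–O–C linkage → ether.
  CHO: terminal –CHO: carbonyl C bonded to H and C → aldehyde.

aldehyde, amine, anhydride, ester, ether, nitrile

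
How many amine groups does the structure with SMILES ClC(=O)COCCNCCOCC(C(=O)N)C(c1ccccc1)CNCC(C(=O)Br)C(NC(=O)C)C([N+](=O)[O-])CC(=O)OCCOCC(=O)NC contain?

Reading the structure from left to right:
  ClCO: –C(=O)Cl: carbonyl C bonded to C and to a halogen → acyl halide (not alkyl halide).
  CH2OCH2: C–O–C with sp³ carbons on both sides and no adjacent C=O → ether.
  CH2NHCH2: C–N–C with sp³ carbons and no adjacent C=O → amine (secondary).
  CH2OCH2: C–O–C with sp³ carbons on both sides and no adjacent C=O → ether.
  CH(CONH2): pendant –CONH2: carbonyl C bonded to C and N → amide.
  CH(C6H5): pendant –C6H5: benzene ring → arene.
  CH2NHCH2: C–N–C with sp³ carbons and no adjacent C=O → amine (secondary).
  CH(COBr): pendant –C(=O)X: carbonyl C bonded to C and halogen → acyl halide.
  CH(NHCOCH3): pendant –NHC(=O)CH3: N bonded to a carbonyl → amide (not amine).
  CH(NO2): –NO2 on an sp³ carbon → nitro (the N=O is not a carbonyl).
  CH2COOCH2: –C(=O)–O–C with C on the carbonyl side → ester.
  CH2OCH2: C–O–C with sp³ carbons on both sides and no adjacent C=O → ether.
  CONHCH3: –C(=O)NHCH3: carbonyl C bonded to C and to N → amide (the N is not an amine).
Amine appears at: CH2NHCH2, CH2NHCH2 → 2.

2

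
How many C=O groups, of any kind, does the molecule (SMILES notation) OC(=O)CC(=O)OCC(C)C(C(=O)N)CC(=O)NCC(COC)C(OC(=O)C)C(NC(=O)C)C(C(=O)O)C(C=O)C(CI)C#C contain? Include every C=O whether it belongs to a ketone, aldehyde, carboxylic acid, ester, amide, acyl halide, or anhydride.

HOOC: carboxylic acid, 1 C=O (running total 1).
CH2COOCH2: ester, 1 C=O (running total 2).
CH(CONH2): amide, 1 C=O (running total 3).
CH2CONHCH2: amide, 1 C=O (running total 4).
CH(OCOCH3): ester, 1 C=O (running total 5).
CH(NHCOCH3): amide, 1 C=O (running total 6).
CH(COOH): carboxylic acid, 1 C=O (running total 7).
CH(CHO): aldehyde, 1 C=O (running total 8).

8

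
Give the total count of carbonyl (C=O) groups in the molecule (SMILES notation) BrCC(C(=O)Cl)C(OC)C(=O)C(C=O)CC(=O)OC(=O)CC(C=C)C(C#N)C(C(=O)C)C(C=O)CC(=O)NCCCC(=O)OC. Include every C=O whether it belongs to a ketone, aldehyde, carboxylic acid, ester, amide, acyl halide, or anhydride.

9

CH(COCl): acyl halide, 1 C=O (running total 1).
CO: ketone, 1 C=O (running total 2).
CH(CHO): aldehyde, 1 C=O (running total 3).
CH2CO-O-COCH2: anhydride, 2 C=O (running total 5).
CH(COCH3): ketone, 1 C=O (running total 6).
CH(CHO): aldehyde, 1 C=O (running total 7).
CH2CONHCH2: amide, 1 C=O (running total 8).
COOCH3: ester, 1 C=O (running total 9).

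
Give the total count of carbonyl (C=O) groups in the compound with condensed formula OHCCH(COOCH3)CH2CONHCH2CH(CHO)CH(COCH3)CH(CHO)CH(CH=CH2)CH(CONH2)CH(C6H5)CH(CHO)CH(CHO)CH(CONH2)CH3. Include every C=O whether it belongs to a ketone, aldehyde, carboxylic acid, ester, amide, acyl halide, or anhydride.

OHC: aldehyde, 1 C=O (running total 1).
CH(COOCH3): ester, 1 C=O (running total 2).
CH2CONHCH2: amide, 1 C=O (running total 3).
CH(CHO): aldehyde, 1 C=O (running total 4).
CH(COCH3): ketone, 1 C=O (running total 5).
CH(CHO): aldehyde, 1 C=O (running total 6).
CH(CONH2): amide, 1 C=O (running total 7).
CH(CHO): aldehyde, 1 C=O (running total 8).
CH(CHO): aldehyde, 1 C=O (running total 9).
CH(CONH2): amide, 1 C=O (running total 10).

10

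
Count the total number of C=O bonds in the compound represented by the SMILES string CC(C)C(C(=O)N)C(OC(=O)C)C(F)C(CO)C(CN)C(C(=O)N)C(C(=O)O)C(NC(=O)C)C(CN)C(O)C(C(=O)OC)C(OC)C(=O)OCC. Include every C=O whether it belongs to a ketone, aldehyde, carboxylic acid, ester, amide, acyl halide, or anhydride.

CH(CONH2): amide, 1 C=O (running total 1).
CH(OCOCH3): ester, 1 C=O (running total 2).
CH(CONH2): amide, 1 C=O (running total 3).
CH(COOH): carboxylic acid, 1 C=O (running total 4).
CH(NHCOCH3): amide, 1 C=O (running total 5).
CH(COOCH3): ester, 1 C=O (running total 6).
COOCH2CH3: ester, 1 C=O (running total 7).

7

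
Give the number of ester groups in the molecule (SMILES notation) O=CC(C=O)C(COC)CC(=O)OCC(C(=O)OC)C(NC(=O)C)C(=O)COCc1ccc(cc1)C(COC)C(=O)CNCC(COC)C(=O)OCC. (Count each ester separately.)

terminal –CHO: carbonyl C bonded to H and C → aldehyde.
pendant –CHO: carbonyl C bonded to C and H → aldehyde.
pendant –CH2OCH3: C–O–C linkage → ether.
–C(=O)–O–C with C on the carbonyl side → ester.
pendant –COOCH3: carbonyl C bonded to C and –OCH3 → ester.
pendant –NHC(=O)CH3: N bonded to a carbonyl → amide (not amine).
–C(=O)– with carbon on both sides → ketone.
C–O–C with sp³ carbons on both sides and no adjacent C=O → ether.
para-disubstituted benzene ring → arene.
pendant –CH2OCH3: C–O–C linkage → ether.
–C(=O)– with carbon on both sides → ketone.
C–N–C with sp³ carbons and no adjacent C=O → amine (secondary).
pendant –CH2OCH3: C–O–C linkage → ether.
–C(=O)OCH2CH3: carbonyl C bonded to C and to –OEt → ester.
Ester appears at: CH2COOCH2, CH(COOCH3), COOCH2CH3 → 3.

3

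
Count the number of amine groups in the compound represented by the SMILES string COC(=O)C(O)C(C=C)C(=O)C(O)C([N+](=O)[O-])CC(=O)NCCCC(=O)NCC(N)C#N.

Taking each segment in turn:
  CH3OOC: CH3O–C(=O)–: carbonyl C bonded to C and to –OCH3 → ester (not ketone + ether).
  CH(OH): –OH on an sp³ carbon → alcohol (secondary).
  CH(CH=CH2): pendant –CH=CH2: C=C double bond → alkene.
  CO: –C(=O)– with carbon on both sides → ketone.
  CH(OH): –OH on an sp³ carbon → alcohol (secondary).
  CH(NO2): –NO2 on an sp³ carbon → nitro (the N=O is not a carbonyl).
  CH2CONHCH2: –C(=O)–N– linkage → amide (the N is not an amine).
  CH2CONHCH2: –C(=O)–N– linkage → amide (the N is not an amine).
  CH(NH2): –NH2 on an sp³ carbon with no adjacent C=O → amine.
  CN: –C≡N: carbon triple-bonded to nitrogen → nitrile.
Amine appears at: CH(NH2) → 1.

1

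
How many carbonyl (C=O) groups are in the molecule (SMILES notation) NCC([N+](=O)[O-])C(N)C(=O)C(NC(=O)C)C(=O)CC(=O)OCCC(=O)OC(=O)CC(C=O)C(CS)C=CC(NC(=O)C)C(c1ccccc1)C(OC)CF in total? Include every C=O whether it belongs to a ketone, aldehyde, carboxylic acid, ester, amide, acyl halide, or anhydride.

8

CO: ketone, 1 C=O (running total 1).
CH(NHCOCH3): amide, 1 C=O (running total 2).
CO: ketone, 1 C=O (running total 3).
CH2COOCH2: ester, 1 C=O (running total 4).
CH2CO-O-COCH2: anhydride, 2 C=O (running total 6).
CH(CHO): aldehyde, 1 C=O (running total 7).
CH(NHCOCH3): amide, 1 C=O (running total 8).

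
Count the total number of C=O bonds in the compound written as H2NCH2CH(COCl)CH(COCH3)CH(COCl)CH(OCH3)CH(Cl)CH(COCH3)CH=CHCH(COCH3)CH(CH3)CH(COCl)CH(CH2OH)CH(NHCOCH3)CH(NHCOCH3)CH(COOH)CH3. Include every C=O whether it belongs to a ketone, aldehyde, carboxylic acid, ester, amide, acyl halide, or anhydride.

CH(COCl): acyl halide, 1 C=O (running total 1).
CH(COCH3): ketone, 1 C=O (running total 2).
CH(COCl): acyl halide, 1 C=O (running total 3).
CH(COCH3): ketone, 1 C=O (running total 4).
CH(COCH3): ketone, 1 C=O (running total 5).
CH(COCl): acyl halide, 1 C=O (running total 6).
CH(NHCOCH3): amide, 1 C=O (running total 7).
CH(NHCOCH3): amide, 1 C=O (running total 8).
CH(COOH): carboxylic acid, 1 C=O (running total 9).

9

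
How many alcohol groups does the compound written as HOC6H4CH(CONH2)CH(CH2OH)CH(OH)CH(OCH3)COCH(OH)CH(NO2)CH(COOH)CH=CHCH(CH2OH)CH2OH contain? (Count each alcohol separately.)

5

–OH attached directly to an aromatic ring → phenol (not alcohol); the ring itself is an arene.
pendant –CONH2: carbonyl C bonded to C and N → amide.
pendant –CH2OH on an sp³ backbone C → alcohol.
–OH on an sp³ carbon → alcohol (secondary).
pendant –OCH3: C–O–C with sp³ C, no adjacent C=O → ether.
–C(=O)– with carbon on both sides → ketone.
–OH on an sp³ carbon → alcohol (secondary).
–NO2 on an sp³ carbon → nitro (the N=O is not a carbonyl).
pendant –COOH: carbonyl C bonded to C and –OH → carboxylic acid.
C=C double bond → alkene.
pendant –CH2OH on an sp³ backbone C → alcohol.
–OH on an sp³ carbon → alcohol.
Alcohol appears at: CH(CH2OH), CH(OH), CH(OH), CH(CH2OH), CH2OH → 5.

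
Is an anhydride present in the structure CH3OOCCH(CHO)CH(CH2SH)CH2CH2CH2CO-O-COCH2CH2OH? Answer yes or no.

Working along the chain:
  CH3OOC: CH3O–C(=O)–: carbonyl C bonded to C and to –OCH3 → ester (not ketone + ether).
  CH(CHO): pendant –CHO: carbonyl C bonded to C and H → aldehyde.
  CH(CH2SH): pendant –CH2SH → thiol.
  CH2CO-O-COCH2: two acyl groups sharing one oxygen, –C(=O)–O–C(=O)– → anhydride.
  CH2OH: –OH on an sp³ carbon → alcohol.
The CH2CO-O-COCH2 segment supplies the anhydride: two acyl groups sharing one oxygen, –C(=O)–O–C(=O)– → anhydride.

yes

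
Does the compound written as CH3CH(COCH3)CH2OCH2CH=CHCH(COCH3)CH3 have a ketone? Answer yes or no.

Reading the structure from left to right:
  CH(COCH3): pendant –COCH3: carbonyl C bonded to two carbons → ketone.
  CH2OCH2: C–O–C with sp³ carbons on both sides and no adjacent C=O → ether.
  CH=CH: C=C double bond → alkene.
  CH(COCH3): pendant –COCH3: carbonyl C bonded to two carbons → ketone.
The CH(COCH3) segment supplies the ketone: pendant –COCH3: carbonyl C bonded to two carbons → ketone.

yes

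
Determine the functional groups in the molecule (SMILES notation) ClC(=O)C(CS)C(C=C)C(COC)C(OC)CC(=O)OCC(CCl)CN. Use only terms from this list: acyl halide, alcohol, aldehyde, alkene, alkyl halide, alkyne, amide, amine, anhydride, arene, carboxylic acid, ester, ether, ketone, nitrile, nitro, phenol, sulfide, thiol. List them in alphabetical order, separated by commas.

–C(=O)Cl: carbonyl C bonded to C and to a halogen → acyl halide (not alkyl halide).
pendant –CH2SH → thiol.
pendant –CH=CH2: C=C double bond → alkene.
pendant –CH2OCH3: C–O–C linkage → ether.
pendant –OCH3: C–O–C with sp³ C, no adjacent C=O → ether.
–C(=O)–O–C with C on the carbonyl side → ester.
pendant –CH2X: halogen on sp³ carbon → alkyl halide.
–NH2 on an sp³ carbon with no adjacent C=O → amine.

acyl halide, alkene, alkyl halide, amine, ester, ether, thiol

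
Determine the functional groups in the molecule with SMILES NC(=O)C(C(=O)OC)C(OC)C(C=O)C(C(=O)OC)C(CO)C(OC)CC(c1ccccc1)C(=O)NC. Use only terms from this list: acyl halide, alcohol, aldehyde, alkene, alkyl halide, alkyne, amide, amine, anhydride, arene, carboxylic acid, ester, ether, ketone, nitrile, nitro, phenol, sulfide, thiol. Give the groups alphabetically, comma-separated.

alcohol, aldehyde, amide, arene, ester, ether

–C(=O)NH2: carbonyl C bonded to C and to N → amide (the N is not a separate amine).
pendant –COOCH3: carbonyl C bonded to C and –OCH3 → ester.
pendant –OCH3: C–O–C with sp³ C, no adjacent C=O → ether.
pendant –CHO: carbonyl C bonded to C and H → aldehyde.
pendant –COOCH3: carbonyl C bonded to C and –OCH3 → ester.
pendant –CH2OH on an sp³ backbone C → alcohol.
pendant –OCH3: C–O–C with sp³ C, no adjacent C=O → ether.
pendant –C6H5: benzene ring → arene.
–C(=O)NHCH3: carbonyl C bonded to C and to N → amide (the N is not an amine).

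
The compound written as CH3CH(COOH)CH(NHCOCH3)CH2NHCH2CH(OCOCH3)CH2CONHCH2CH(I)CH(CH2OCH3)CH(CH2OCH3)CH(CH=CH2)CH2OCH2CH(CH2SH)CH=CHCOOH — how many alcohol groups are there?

Reading the structure from left to right:
  CH(COOH): pendant –COOH: carbonyl C bonded to C and –OH → carboxylic acid.
  CH(NHCOCH3): pendant –NHC(=O)CH3: N bonded to a carbonyl → amide (not amine).
  CH2NHCH2: C–N–C with sp³ carbons and no adjacent C=O → amine (secondary).
  CH(OCOCH3): pendant –OC(=O)CH3: an acyloxy group → ester.
  CH2CONHCH2: –C(=O)–N– linkage → amide (the N is not an amine).
  CH(I): halogen on an sp³ carbon → alkyl halide.
  CH(CH2OCH3): pendant –CH2OCH3: C–O–C linkage → ether.
  CH(CH2OCH3): pendant –CH2OCH3: C–O–C linkage → ether.
  CH(CH=CH2): pendant –CH=CH2: C=C double bond → alkene.
  CH2OCH2: C–O–C with sp³ carbons on both sides and no adjacent C=O → ether.
  CH(CH2SH): pendant –CH2SH → thiol.
  CH=CH: C=C double bond → alkene.
  COOH: –COOH: carbonyl C bonded to –OH and C → carboxylic acid (the –OH is not a separate alcohol).
No segment is a alcohol: CH(COOH) is carboxylic acid, not alcohol; CH(CH2OCH3) is ether, not alcohol; CH(CH2OCH3) is ether, not alcohol. → 0.

0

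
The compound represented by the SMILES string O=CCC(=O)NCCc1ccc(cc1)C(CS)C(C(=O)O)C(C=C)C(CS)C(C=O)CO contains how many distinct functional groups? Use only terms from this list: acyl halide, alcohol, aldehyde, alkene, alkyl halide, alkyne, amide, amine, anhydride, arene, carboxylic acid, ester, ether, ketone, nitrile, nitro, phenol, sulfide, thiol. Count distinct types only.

7

terminal –CHO: carbonyl C bonded to H and C → aldehyde.
–C(=O)–N– linkage → amide (the N is not an amine).
para-disubstituted benzene ring → arene.
pendant –CH2SH → thiol.
pendant –COOH: carbonyl C bonded to C and –OH → carboxylic acid.
pendant –CH=CH2: C=C double bond → alkene.
pendant –CH2SH → thiol.
pendant –CHO: carbonyl C bonded to C and H → aldehyde.
–OH on an sp³ carbon → alcohol.
Distinct types present: alcohol, aldehyde, alkene, amide, arene, carboxylic acid, thiol.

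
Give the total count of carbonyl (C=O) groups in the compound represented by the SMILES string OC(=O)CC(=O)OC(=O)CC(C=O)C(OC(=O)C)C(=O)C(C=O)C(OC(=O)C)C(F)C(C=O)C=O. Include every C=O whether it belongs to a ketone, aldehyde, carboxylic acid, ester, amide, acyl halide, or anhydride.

HOOC: carboxylic acid, 1 C=O (running total 1).
CH2CO-O-COCH2: anhydride, 2 C=O (running total 3).
CH(CHO): aldehyde, 1 C=O (running total 4).
CH(OCOCH3): ester, 1 C=O (running total 5).
CO: ketone, 1 C=O (running total 6).
CH(CHO): aldehyde, 1 C=O (running total 7).
CH(OCOCH3): ester, 1 C=O (running total 8).
CH(CHO): aldehyde, 1 C=O (running total 9).
CHO: aldehyde, 1 C=O (running total 10).

10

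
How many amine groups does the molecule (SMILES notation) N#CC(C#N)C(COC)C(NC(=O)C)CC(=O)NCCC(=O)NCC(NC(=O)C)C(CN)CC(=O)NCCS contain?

Taking each segment in turn:
  N≡C: N≡C–: carbon triple-bonded to nitrogen → nitrile.
  CH(CN): pendant –C≡N: nitrile.
  CH(CH2OCH3): pendant –CH2OCH3: C–O–C linkage → ether.
  CH(NHCOCH3): pendant –NHC(=O)CH3: N bonded to a carbonyl → amide (not amine).
  CH2CONHCH2: –C(=O)–N– linkage → amide (the N is not an amine).
  CH2CONHCH2: –C(=O)–N– linkage → amide (the N is not an amine).
  CH(NHCOCH3): pendant –NHC(=O)CH3: N bonded to a carbonyl → amide (not amine).
  CH(CH2NH2): pendant –CH2NH2: N on sp³ C, no adjacent C=O → amine.
  CH2CONHCH2: –C(=O)–N– linkage → amide (the N is not an amine).
  CH2SH: –SH on an sp³ carbon → thiol.
Amine appears at: CH(CH2NH2) → 1.

1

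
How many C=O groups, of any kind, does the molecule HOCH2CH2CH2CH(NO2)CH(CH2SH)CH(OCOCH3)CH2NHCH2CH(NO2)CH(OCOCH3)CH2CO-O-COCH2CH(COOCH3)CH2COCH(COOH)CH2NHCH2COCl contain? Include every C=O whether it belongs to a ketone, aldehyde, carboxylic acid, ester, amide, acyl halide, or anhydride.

8

CH(OCOCH3): ester, 1 C=O (running total 1).
CH(OCOCH3): ester, 1 C=O (running total 2).
CH2CO-O-COCH2: anhydride, 2 C=O (running total 4).
CH(COOCH3): ester, 1 C=O (running total 5).
CO: ketone, 1 C=O (running total 6).
CH(COOH): carboxylic acid, 1 C=O (running total 7).
COCl: acyl halide, 1 C=O (running total 8).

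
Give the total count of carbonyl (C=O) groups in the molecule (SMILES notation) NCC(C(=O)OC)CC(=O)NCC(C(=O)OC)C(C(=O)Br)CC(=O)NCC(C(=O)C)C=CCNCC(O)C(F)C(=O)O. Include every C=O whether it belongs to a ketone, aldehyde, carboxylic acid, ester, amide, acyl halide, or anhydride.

CH(COOCH3): ester, 1 C=O (running total 1).
CH2CONHCH2: amide, 1 C=O (running total 2).
CH(COOCH3): ester, 1 C=O (running total 3).
CH(COBr): acyl halide, 1 C=O (running total 4).
CH2CONHCH2: amide, 1 C=O (running total 5).
CH(COCH3): ketone, 1 C=O (running total 6).
COOH: carboxylic acid, 1 C=O (running total 7).

7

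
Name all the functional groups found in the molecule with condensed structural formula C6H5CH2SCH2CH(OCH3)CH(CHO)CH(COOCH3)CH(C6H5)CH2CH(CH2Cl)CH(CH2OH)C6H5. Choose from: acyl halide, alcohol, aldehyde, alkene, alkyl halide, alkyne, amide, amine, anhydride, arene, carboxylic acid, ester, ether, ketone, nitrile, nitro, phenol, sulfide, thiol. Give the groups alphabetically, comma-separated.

alcohol, aldehyde, alkyl halide, arene, ester, ether, sulfide

C6H5– phenyl ring → arene.
C–S–C linkage → sulfide (thioether).
pendant –OCH3: C–O–C with sp³ C, no adjacent C=O → ether.
pendant –CHO: carbonyl C bonded to C and H → aldehyde.
pendant –COOCH3: carbonyl C bonded to C and –OCH3 → ester.
pendant –C6H5: benzene ring → arene.
pendant –CH2X: halogen on sp³ carbon → alkyl halide.
pendant –CH2OH on an sp³ backbone C → alcohol.
–C6H5 phenyl ring → arene.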